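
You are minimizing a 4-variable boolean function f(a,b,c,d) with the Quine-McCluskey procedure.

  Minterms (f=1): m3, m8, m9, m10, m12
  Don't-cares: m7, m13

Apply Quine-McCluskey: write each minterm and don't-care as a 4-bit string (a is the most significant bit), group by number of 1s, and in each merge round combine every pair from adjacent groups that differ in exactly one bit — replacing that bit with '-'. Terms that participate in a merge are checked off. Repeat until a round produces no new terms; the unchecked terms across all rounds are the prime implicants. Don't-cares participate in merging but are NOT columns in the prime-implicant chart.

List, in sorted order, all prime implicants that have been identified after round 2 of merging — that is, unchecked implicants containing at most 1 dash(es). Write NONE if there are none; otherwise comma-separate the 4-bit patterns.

0-11, 10-0

size-2^0 implicants → 0011(✓)  0111(✓)  1000(✓)  1001(✓)  1010(✓)  1100(✓)  1101(✓)
size-2^1 implicants → 0-11  1-00(✓)  1-01(✓)  10-0  100-(✓)  110-(✓)
size-2^2 implicants → 1-0-
Unchecked terms (primes): 0-11, 1-0-, 10-0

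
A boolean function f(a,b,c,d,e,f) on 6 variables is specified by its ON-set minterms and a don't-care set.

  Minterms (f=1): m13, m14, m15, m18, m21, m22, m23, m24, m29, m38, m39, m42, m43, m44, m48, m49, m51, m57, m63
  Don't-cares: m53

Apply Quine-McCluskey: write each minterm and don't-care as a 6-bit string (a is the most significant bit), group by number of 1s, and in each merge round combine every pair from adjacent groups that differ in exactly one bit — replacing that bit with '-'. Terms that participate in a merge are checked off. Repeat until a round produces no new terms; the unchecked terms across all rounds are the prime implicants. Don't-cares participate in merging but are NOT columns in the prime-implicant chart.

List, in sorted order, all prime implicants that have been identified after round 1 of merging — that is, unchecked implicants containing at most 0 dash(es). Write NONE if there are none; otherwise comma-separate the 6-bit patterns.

011000, 101100, 111111

Round 0: 001101✓ 001110✓ 001111✓ 010010✓ 010101✓ 010110✓ 010111✓ 011000 011101✓ 100110✓ 100111✓ 101010✓ 101011✓ 101100 110000✓ 110001✓ 110011✓ 110101✓ 111001✓ 111111
Round 1: -10101 0-1101 0011-1 00111- 01-101 010-10 0101-1 01011- 10011- 10101- 11-001 110-01 1100-1 11000-
PIs = {-10101, 0-1101, 0011-1, 00111-, 01-101, 010-10, 0101-1, 01011-, 011000, 10011-, 10101-, 101100, 11-001, 110-01, 1100-1, 11000-, 111111}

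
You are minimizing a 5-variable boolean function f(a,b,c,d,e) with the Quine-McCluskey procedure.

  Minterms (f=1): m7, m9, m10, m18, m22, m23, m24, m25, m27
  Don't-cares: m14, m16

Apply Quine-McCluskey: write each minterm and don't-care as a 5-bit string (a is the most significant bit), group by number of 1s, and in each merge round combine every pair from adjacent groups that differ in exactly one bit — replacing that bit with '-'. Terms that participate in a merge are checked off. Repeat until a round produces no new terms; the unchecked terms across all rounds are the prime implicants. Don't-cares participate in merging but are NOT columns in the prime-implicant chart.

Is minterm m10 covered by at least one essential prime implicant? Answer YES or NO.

YES

[col 0] 00111*, 01001*, 01010*, 01110*, 10000*, 10010*, 10110*, 10111*, 11000*, 11001*, 11011*
[col 1] -0111, -1001, 01-10, 1-000, 10-10, 100-0, 1011-, 110-1, 1100-
Prime implicants: -0111, -1001, 01-10, 1-000, 10-10, 100-0, 1011-, 110-1, 1100-
PI chart (minterm → PIs covering it):
  7 | -0111  (sole → essential)
  9 | -1001  (sole → essential)
  10 | 01-10  (sole → essential)
  18 | 10-10,100-0
  22 | 10-10,1011-
  23 | -0111,1011-
  24 | 1-000,1100-
  25 | -1001,110-1,1100-
  27 | 110-1  (sole → essential)
Essential prime implicants: -0111, -1001, 01-10, 110-1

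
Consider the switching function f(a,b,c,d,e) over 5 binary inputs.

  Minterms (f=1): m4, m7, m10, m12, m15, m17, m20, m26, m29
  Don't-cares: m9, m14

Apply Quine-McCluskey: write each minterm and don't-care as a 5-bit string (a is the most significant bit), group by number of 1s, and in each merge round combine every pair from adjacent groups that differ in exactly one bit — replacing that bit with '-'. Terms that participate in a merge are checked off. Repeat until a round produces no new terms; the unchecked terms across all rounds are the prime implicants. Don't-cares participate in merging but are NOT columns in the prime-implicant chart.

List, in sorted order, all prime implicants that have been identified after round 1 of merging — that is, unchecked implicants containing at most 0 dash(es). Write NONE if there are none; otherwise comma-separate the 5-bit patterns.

01001, 10001, 11101

[col 0] 00100*, 00111*, 01001, 01010*, 01100*, 01110*, 01111*, 10001, 10100*, 11010*, 11101
[col 1] -0100, -1010, 0-100, 0-111, 01-10, 011-0, 0111-
Prime implicants: -0100, -1010, 0-100, 0-111, 01-10, 01001, 011-0, 0111-, 10001, 11101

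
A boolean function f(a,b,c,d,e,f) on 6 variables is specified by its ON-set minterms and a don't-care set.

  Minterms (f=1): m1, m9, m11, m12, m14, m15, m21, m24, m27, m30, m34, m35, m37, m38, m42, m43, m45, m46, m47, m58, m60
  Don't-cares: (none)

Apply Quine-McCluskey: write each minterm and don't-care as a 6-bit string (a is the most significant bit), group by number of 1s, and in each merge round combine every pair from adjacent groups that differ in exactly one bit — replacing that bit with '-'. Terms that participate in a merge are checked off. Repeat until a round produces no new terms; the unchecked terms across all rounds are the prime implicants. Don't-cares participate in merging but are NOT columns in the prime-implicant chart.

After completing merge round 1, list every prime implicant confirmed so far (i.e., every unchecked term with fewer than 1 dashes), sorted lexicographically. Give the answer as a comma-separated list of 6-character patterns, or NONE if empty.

Round 0: 000001✓ 001001✓ 001011✓ 001100✓ 001110✓ 001111✓ 010101 011000 011011✓ 011110✓ 100010✓ 100011✓ 100101✓ 100110✓ 101010✓ 101011✓ 101101✓ 101110✓ 101111✓ 111010✓ 111100
Round 1: -01011✓ -01110✓ -01111✓ 0-1011 0-1110 00-001 001-11✓ 0010-1 0011-0 00111-✓ 1-1010 10-010✓ 10-011✓ 10-101 10-110✓ 100-10✓ 10001-✓ 101-10✓ 101-11✓ 10101-✓ 1011-1 10111-✓
Round 2: -01-11 -0111- 10--10 10-01- 101-1-
PIs = {-01-11, -0111-, 0-1011, 0-1110, 00-001, 0010-1, 0011-0, 010101, 011000, 1-1010, 10--10, 10-01-, 10-101, 101-1-, 1011-1, 111100}

010101, 011000, 111100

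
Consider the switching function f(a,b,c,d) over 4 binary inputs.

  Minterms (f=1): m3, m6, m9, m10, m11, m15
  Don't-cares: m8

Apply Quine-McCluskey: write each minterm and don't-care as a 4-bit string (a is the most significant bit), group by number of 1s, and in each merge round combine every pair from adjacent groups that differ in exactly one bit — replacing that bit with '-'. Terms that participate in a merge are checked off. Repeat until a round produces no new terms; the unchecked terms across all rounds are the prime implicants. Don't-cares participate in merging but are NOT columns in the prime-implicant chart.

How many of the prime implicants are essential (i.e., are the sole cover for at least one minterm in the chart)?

4

[col 0] 0011*, 0110, 1000*, 1001*, 1010*, 1011*, 1111*
[col 1] -011, 1-11, 10-0*, 10-1*, 100-*, 101-*
[col 2] 10--
Prime implicants: -011, 0110, 1-11, 10--
PI chart (minterm → PIs covering it):
  3 | -011  (sole → essential)
  6 | 0110  (sole → essential)
  9 | 10--  (sole → essential)
  10 | 10--  (sole → essential)
  11 | -011,1-11,10--
  15 | 1-11  (sole → essential)
Essential prime implicants: -011, 0110, 1-11, 10--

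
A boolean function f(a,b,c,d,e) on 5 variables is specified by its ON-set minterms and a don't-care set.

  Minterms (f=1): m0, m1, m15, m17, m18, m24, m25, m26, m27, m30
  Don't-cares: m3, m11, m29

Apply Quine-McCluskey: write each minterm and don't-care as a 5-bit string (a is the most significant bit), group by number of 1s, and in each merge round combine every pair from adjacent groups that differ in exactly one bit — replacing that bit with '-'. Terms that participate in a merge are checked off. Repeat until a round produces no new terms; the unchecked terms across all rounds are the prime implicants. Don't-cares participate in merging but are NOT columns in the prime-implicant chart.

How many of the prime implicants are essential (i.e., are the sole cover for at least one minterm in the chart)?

[col 0] 00000*, 00001*, 00011*, 01011*, 01111*, 10001*, 10010*, 11000*, 11001*, 11010*, 11011*, 11101*, 11110*
[col 1] -0001, -1011, 0-011, 000-1, 0000-, 01-11, 1-001, 1-010, 11-01, 11-10, 110-0*, 110-1*, 1100-*, 1101-*
[col 2] 110--
Prime implicants: -0001, -1011, 0-011, 000-1, 0000-, 01-11, 1-001, 1-010, 11-01, 11-10, 110--
PI chart (minterm → PIs covering it):
  0 | 0000-  (sole → essential)
  1 | -0001,000-1,0000-
  15 | 01-11  (sole → essential)
  17 | -0001,1-001
  18 | 1-010  (sole → essential)
  24 | 110--  (sole → essential)
  25 | 1-001,11-01,110--
  26 | 1-010,11-10,110--
  27 | -1011,110--
  30 | 11-10  (sole → essential)
Essential prime implicants: 0000-, 01-11, 1-010, 11-10, 110--

5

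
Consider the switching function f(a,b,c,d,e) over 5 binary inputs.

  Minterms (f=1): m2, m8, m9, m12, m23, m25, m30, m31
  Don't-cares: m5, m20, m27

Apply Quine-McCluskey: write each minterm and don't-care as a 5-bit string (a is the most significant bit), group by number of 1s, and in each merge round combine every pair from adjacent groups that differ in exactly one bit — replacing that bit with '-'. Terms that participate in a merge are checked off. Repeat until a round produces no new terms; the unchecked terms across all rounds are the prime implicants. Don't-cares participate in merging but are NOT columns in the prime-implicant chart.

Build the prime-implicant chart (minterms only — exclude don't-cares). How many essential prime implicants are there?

4

[col 0] 00010, 00101, 01000*, 01001*, 01100*, 10100, 10111*, 11001*, 11011*, 11110*, 11111*
[col 1] -1001, 01-00, 0100-, 1-111, 11-11, 110-1, 1111-
Prime implicants: -1001, 00010, 00101, 01-00, 0100-, 1-111, 10100, 11-11, 110-1, 1111-
PI chart (minterm → PIs covering it):
  2 | 00010  (sole → essential)
  8 | 01-00,0100-
  9 | -1001,0100-
  12 | 01-00  (sole → essential)
  23 | 1-111  (sole → essential)
  25 | -1001,110-1
  30 | 1111-  (sole → essential)
  31 | 1-111,11-11,1111-
Essential prime implicants: 00010, 01-00, 1-111, 1111-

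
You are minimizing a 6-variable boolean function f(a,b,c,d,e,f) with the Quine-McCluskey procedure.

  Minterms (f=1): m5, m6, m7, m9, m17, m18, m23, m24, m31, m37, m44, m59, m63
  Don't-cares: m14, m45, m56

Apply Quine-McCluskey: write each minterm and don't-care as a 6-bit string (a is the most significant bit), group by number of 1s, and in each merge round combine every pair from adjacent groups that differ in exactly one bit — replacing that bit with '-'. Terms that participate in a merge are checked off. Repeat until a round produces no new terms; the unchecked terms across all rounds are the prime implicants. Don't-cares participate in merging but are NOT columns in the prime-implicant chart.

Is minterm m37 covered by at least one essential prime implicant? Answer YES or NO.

[col 0] 000101*, 000110*, 000111*, 001001, 001110*, 010001, 010010, 010111*, 011000*, 011111*, 100101*, 101100*, 101101*, 111000*, 111011*, 111111*
[col 1] -00101, -11000, -11111, 0-0111, 00-110, 0001-1, 00011-, 01-111, 10-101, 10110-, 111-11
Prime implicants: -00101, -11000, -11111, 0-0111, 00-110, 0001-1, 00011-, 001001, 01-111, 010001, 010010, 10-101, 10110-, 111-11
PI chart (minterm → PIs covering it):
  5 | -00101,0001-1
  6 | 00-110,00011-
  7 | 0-0111,0001-1,00011-
  9 | 001001  (sole → essential)
  17 | 010001  (sole → essential)
  18 | 010010  (sole → essential)
  23 | 0-0111,01-111
  24 | -11000  (sole → essential)
  31 | -11111,01-111
  37 | -00101,10-101
  44 | 10110-  (sole → essential)
  59 | 111-11  (sole → essential)
  63 | -11111,111-11
Essential prime implicants: -11000, 001001, 010001, 010010, 10110-, 111-11

NO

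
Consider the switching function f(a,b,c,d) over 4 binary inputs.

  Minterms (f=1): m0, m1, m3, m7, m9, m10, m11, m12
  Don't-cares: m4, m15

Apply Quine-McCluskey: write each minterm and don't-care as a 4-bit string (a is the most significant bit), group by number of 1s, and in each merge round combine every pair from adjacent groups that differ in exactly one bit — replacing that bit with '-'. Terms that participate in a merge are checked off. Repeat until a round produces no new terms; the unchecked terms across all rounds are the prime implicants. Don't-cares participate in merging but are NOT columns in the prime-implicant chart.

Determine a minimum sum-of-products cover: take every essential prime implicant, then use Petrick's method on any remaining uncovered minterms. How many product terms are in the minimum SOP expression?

5

size-2^0 implicants → 0000(✓)  0001(✓)  0011(✓)  0100(✓)  0111(✓)  1001(✓)  1010(✓)  1011(✓)  1100(✓)  1111(✓)
size-2^1 implicants → -001(✓)  -011(✓)  -100  -111(✓)  0-00  0-11(✓)  00-1(✓)  000-  1-11(✓)  10-1(✓)  101-
size-2^2 implicants → --11  -0-1
Unchecked terms (primes): --11, -0-1, -100, 0-00, 000-, 101-
Minterm coverage:
  m0 ⊆ 0-00,000-
  m1 ⊆ -0-1,000-
  m3 ⊆ --11,-0-1
  m7 ⊆ --11 [E]
  m9 ⊆ -0-1 [E]
  m10 ⊆ 101- [E]
  m11 ⊆ --11,-0-1,101-
  m12 ⊆ -100 [E]
E = {--11, -0-1, -100, 101-}
Petrick residual → 0-00
Cover = cd + b'd + bc'd' + a'c'd' + ab'c  |cover|=5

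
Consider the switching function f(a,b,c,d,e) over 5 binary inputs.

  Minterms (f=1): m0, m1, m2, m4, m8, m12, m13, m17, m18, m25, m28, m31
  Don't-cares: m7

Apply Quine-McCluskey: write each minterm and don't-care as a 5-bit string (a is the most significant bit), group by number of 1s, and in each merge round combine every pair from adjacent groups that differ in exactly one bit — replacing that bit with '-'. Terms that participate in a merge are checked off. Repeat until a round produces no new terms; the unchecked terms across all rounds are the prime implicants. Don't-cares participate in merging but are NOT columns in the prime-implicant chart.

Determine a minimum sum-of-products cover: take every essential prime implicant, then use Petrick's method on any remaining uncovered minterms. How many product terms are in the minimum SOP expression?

7

[col 0] 00000*, 00001*, 00010*, 00100*, 00111, 01000*, 01100*, 01101*, 10001*, 10010*, 11001*, 11100*, 11111
[col 1] -0001, -0010, -1100, 0-000*, 0-100*, 00-00*, 000-0, 0000-, 01-00*, 0110-, 1-001
[col 2] 0--00
Prime implicants: -0001, -0010, -1100, 0--00, 000-0, 0000-, 00111, 0110-, 1-001, 11111
PI chart (minterm → PIs covering it):
  0 | 0--00,000-0,0000-
  1 | -0001,0000-
  2 | -0010,000-0
  4 | 0--00  (sole → essential)
  8 | 0--00  (sole → essential)
  12 | -1100,0--00,0110-
  13 | 0110-  (sole → essential)
  17 | -0001,1-001
  18 | -0010  (sole → essential)
  25 | 1-001  (sole → essential)
  28 | -1100  (sole → essential)
  31 | 11111  (sole → essential)
Essential prime implicants: -0010, -1100, 0--00, 0110-, 1-001, 11111
Petrick residual → -0001
Minimum SOP uses 7 PIs: b'c'd'e + b'c'de' + bcd'e' + a'd'e' + a'bcd' + ac'd'e + abcde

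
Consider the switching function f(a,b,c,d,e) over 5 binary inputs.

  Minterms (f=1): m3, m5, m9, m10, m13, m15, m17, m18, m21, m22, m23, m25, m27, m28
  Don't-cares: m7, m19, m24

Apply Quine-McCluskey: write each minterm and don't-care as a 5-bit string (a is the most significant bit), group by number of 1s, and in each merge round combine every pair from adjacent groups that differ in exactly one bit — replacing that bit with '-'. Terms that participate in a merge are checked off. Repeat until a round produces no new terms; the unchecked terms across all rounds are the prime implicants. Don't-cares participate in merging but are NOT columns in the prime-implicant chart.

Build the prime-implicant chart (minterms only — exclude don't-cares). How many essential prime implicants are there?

Round 0: 00011✓ 00101✓ 00111✓ 01001✓ 01010 01101✓ 01111✓ 10001✓ 10010✓ 10011✓ 10101✓ 10110✓ 10111✓ 11000✓ 11001✓ 11011✓ 11100✓
Round 1: -0011✓ -0101✓ -0111✓ -1001 0-101✓ 0-111✓ 00-11✓ 001-1✓ 01-01 011-1✓ 1-001✓ 1-011✓ 10-01✓ 10-10✓ 10-11✓ 100-1✓ 1001-✓ 101-1✓ 1011-✓ 11-00 110-1✓ 1100-
Round 2: -0-11 -01-1 0-1-1 1-0-1 10--1 10-1-
PIs = {-0-11, -01-1, -1001, 0-1-1, 01-01, 01010, 1-0-1, 10--1, 10-1-, 11-00, 1100-}
Coverage chart:
  m3: -0-11 ←essential
  m5: -01-1,0-1-1
  m9: -1001,01-01
  m10: 01010 ←essential
  m13: 0-1-1,01-01
  m15: 0-1-1 ←essential
  m17: 1-0-1,10--1
  m18: 10-1- ←essential
  m21: -01-1,10--1
  m22: 10-1- ←essential
  m23: -0-11,-01-1,10--1,10-1-
  m25: -1001,1-0-1,1100-
  m27: 1-0-1 ←essential
  m28: 11-00 ←essential
Essential: -0-11, 0-1-1, 01010, 1-0-1, 10-1-, 11-00

6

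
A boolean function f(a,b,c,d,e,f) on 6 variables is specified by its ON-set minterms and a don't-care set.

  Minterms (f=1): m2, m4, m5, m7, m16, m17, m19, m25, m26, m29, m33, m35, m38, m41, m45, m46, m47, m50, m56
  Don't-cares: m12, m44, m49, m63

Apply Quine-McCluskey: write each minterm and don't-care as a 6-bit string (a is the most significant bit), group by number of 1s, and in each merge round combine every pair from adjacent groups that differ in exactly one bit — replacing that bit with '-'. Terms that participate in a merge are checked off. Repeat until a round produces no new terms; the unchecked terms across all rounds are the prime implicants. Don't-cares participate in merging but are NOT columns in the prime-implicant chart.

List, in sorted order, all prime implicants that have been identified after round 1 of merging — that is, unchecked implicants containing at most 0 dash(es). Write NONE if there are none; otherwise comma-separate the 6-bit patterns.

000010, 011010, 110010, 111000

Round 0: 000010 000100✓ 000101✓ 000111✓ 001100✓ 010000✓ 010001✓ 010011✓ 011001✓ 011010 011101✓ 100001✓ 100011✓ 100110✓ 101001✓ 101100✓ 101101✓ 101110✓ 101111✓ 110001✓ 110010 111000 111111✓
Round 1: -01100 -10001 00-100 0001-1 00010- 01-001 0100-1 01000- 011-01 1-0001 1-1111 10-001 10-110 1000-1 101-01 1011-0✓ 1011-1✓ 10110-✓ 10111-✓
Round 2: 1011--
PIs = {-01100, -10001, 00-100, 000010, 0001-1, 00010-, 01-001, 0100-1, 01000-, 011-01, 011010, 1-0001, 1-1111, 10-001, 10-110, 1000-1, 101-01, 1011--, 110010, 111000}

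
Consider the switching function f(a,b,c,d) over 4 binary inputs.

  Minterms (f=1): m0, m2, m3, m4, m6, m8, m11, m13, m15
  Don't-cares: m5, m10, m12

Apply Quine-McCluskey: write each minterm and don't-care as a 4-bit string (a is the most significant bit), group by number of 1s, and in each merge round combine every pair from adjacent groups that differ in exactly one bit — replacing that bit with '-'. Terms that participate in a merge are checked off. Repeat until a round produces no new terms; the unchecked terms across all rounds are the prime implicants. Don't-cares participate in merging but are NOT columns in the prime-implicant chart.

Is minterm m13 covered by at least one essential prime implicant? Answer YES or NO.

Round 0: 0000✓ 0010✓ 0011✓ 0100✓ 0101✓ 0110✓ 1000✓ 1010✓ 1011✓ 1100✓ 1101✓ 1111✓
Round 1: -000✓ -010✓ -011✓ -100✓ -101✓ 0-00✓ 0-10✓ 00-0✓ 001-✓ 01-0✓ 010-✓ 1-00✓ 1-11 10-0✓ 101-✓ 11-1 110-✓
Round 2: --00 -0-0 -01- -10- 0--0
PIs = {--00, -0-0, -01-, -10-, 0--0, 1-11, 11-1}
Coverage chart:
  m0: --00,-0-0,0--0
  m2: -0-0,-01-,0--0
  m3: -01- ←essential
  m4: --00,-10-,0--0
  m6: 0--0 ←essential
  m8: --00,-0-0
  m11: -01-,1-11
  m13: -10-,11-1
  m15: 1-11,11-1
Essential: -01-, 0--0

NO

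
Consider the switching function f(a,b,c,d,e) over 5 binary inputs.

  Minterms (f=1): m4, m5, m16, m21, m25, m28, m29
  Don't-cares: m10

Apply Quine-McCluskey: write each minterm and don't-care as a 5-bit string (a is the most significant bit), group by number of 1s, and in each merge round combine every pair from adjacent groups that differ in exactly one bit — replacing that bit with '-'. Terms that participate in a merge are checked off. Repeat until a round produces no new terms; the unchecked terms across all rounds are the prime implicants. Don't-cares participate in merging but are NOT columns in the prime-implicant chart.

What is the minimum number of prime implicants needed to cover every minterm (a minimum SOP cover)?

size-2^0 implicants → 00100(✓)  00101(✓)  01010  10000  10101(✓)  11001(✓)  11100(✓)  11101(✓)
size-2^1 implicants → -0101  0010-  1-101  11-01  1110-
Unchecked terms (primes): -0101, 0010-, 01010, 1-101, 10000, 11-01, 1110-
Minterm coverage:
  m4 ⊆ 0010- [E]
  m5 ⊆ -0101,0010-
  m16 ⊆ 10000 [E]
  m21 ⊆ -0101,1-101
  m25 ⊆ 11-01 [E]
  m28 ⊆ 1110- [E]
  m29 ⊆ 1-101,11-01,1110-
E = {0010-, 10000, 11-01, 1110-}
Petrick residual → -0101
Cover = b'cd'e + a'b'cd' + ab'c'd'e' + abd'e + abcd'  |cover|=5

5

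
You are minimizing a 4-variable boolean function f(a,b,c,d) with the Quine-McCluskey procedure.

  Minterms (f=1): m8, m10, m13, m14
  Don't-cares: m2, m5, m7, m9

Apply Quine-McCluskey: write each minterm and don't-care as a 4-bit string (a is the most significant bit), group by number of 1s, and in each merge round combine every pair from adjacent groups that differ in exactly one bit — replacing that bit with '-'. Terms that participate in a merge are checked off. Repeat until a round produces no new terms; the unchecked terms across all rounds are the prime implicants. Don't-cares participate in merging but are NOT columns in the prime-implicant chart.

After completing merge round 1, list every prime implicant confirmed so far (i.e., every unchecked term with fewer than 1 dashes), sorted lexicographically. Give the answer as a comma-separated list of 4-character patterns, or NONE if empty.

NONE

[col 0] 0010*, 0101*, 0111*, 1000*, 1001*, 1010*, 1101*, 1110*
[col 1] -010, -101, 01-1, 1-01, 1-10, 10-0, 100-
Prime implicants: -010, -101, 01-1, 1-01, 1-10, 10-0, 100-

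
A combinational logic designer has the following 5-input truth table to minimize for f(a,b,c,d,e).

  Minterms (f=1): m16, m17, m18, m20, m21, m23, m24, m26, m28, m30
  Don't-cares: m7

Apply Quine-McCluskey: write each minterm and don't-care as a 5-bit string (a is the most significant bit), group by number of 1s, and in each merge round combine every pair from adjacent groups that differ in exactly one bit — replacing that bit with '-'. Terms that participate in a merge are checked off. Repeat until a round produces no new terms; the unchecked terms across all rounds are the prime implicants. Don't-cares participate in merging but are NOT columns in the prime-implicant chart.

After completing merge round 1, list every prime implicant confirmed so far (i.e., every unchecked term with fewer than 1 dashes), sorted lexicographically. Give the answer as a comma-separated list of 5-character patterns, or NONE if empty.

[col 0] 00111*, 10000*, 10001*, 10010*, 10100*, 10101*, 10111*, 11000*, 11010*, 11100*, 11110*
[col 1] -0111, 1-000*, 1-010*, 1-100*, 10-00*, 10-01*, 100-0*, 1000-*, 101-1, 1010-*, 11-00*, 11-10*, 110-0*, 111-0*
[col 2] 1--00, 1-0-0, 10-0-, 11--0
Prime implicants: -0111, 1--00, 1-0-0, 10-0-, 101-1, 11--0

NONE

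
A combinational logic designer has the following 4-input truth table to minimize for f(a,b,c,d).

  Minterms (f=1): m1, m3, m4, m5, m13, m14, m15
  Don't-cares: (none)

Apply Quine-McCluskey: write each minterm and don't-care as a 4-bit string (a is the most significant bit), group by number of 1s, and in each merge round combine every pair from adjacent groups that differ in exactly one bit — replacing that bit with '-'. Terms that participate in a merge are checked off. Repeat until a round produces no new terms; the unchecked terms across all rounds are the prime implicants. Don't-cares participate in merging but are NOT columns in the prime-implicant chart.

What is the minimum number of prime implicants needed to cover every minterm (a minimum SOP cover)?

[col 0] 0001*, 0011*, 0100*, 0101*, 1101*, 1110*, 1111*
[col 1] -101, 0-01, 00-1, 010-, 11-1, 111-
Prime implicants: -101, 0-01, 00-1, 010-, 11-1, 111-
PI chart (minterm → PIs covering it):
  1 | 0-01,00-1
  3 | 00-1  (sole → essential)
  4 | 010-  (sole → essential)
  5 | -101,0-01,010-
  13 | -101,11-1
  14 | 111-  (sole → essential)
  15 | 11-1,111-
Essential prime implicants: 00-1, 010-, 111-
Petrick residual → -101
Minimum SOP uses 4 PIs: bc'd + a'b'd + a'bc' + abc

4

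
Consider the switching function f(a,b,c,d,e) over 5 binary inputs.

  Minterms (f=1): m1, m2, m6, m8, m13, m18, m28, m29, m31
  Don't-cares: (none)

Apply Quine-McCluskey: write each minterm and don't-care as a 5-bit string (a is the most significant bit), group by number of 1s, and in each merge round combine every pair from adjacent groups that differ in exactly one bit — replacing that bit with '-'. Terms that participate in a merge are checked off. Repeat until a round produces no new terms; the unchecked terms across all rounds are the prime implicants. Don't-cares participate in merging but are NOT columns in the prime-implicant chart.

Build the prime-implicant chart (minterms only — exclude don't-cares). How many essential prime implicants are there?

Round 0: 00001 00010✓ 00110✓ 01000 01101✓ 10010✓ 11100✓ 11101✓ 11111✓
Round 1: -0010 -1101 00-10 111-1 1110-
PIs = {-0010, -1101, 00-10, 00001, 01000, 111-1, 1110-}
Coverage chart:
  m1: 00001 ←essential
  m2: -0010,00-10
  m6: 00-10 ←essential
  m8: 01000 ←essential
  m13: -1101 ←essential
  m18: -0010 ←essential
  m28: 1110- ←essential
  m29: -1101,111-1,1110-
  m31: 111-1 ←essential
Essential: -0010, -1101, 00-10, 00001, 01000, 111-1, 1110-

7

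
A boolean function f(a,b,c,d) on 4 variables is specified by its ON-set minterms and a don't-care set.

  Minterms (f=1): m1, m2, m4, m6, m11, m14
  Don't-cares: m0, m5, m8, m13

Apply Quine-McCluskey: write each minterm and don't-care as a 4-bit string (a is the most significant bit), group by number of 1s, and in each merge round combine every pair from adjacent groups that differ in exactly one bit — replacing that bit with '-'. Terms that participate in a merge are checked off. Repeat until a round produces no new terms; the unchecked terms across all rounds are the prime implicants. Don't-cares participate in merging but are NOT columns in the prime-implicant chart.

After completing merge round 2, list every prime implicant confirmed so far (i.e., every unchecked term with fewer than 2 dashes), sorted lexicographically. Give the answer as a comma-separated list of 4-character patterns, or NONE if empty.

-000, -101, -110, 1011

[col 0] 0000*, 0001*, 0010*, 0100*, 0101*, 0110*, 1000*, 1011, 1101*, 1110*
[col 1] -000, -101, -110, 0-00*, 0-01*, 0-10*, 00-0*, 000-*, 01-0*, 010-*
[col 2] 0--0, 0-0-
Prime implicants: -000, -101, -110, 0--0, 0-0-, 1011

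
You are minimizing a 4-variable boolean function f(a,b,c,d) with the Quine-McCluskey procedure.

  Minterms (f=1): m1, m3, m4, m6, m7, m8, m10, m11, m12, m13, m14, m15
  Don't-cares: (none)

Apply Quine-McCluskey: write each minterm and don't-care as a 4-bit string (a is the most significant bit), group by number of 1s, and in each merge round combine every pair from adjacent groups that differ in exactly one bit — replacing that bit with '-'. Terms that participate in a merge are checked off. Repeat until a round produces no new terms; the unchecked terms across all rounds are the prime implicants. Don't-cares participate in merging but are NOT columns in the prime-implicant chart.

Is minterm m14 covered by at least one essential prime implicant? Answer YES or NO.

[col 0] 0001*, 0011*, 0100*, 0110*, 0111*, 1000*, 1010*, 1011*, 1100*, 1101*, 1110*, 1111*
[col 1] -011*, -100*, -110*, -111*, 0-11*, 00-1, 01-0*, 011-*, 1-00*, 1-10*, 1-11*, 10-0*, 101-*, 11-0*, 11-1*, 110-*, 111-*
[col 2] --11, -1-0, -11-, 1--0, 1-1-, 11--
Prime implicants: --11, -1-0, -11-, 00-1, 1--0, 1-1-, 11--
PI chart (minterm → PIs covering it):
  1 | 00-1  (sole → essential)
  3 | --11,00-1
  4 | -1-0  (sole → essential)
  6 | -1-0,-11-
  7 | --11,-11-
  8 | 1--0  (sole → essential)
  10 | 1--0,1-1-
  11 | --11,1-1-
  12 | -1-0,1--0,11--
  13 | 11--  (sole → essential)
  14 | -1-0,-11-,1--0,1-1-,11--
  15 | --11,-11-,1-1-,11--
Essential prime implicants: -1-0, 00-1, 1--0, 11--

YES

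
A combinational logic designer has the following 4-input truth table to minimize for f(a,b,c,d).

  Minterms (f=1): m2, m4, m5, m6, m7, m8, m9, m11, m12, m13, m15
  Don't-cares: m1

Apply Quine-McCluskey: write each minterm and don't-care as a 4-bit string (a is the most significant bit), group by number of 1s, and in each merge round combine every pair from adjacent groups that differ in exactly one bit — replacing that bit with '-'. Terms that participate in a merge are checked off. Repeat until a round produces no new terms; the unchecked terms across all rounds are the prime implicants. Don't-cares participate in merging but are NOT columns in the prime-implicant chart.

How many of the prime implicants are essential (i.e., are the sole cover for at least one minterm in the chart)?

[col 0] 0001*, 0010*, 0100*, 0101*, 0110*, 0111*, 1000*, 1001*, 1011*, 1100*, 1101*, 1111*
[col 1] -001*, -100*, -101*, -111*, 0-01*, 0-10, 01-0*, 01-1*, 010-*, 011-*, 1-00*, 1-01*, 1-11*, 10-1*, 100-*, 11-1*, 110-*
[col 2] --01, -1-1, -10-, 01--, 1--1, 1-0-
Prime implicants: --01, -1-1, -10-, 0-10, 01--, 1--1, 1-0-
PI chart (minterm → PIs covering it):
  2 | 0-10  (sole → essential)
  4 | -10-,01--
  5 | --01,-1-1,-10-,01--
  6 | 0-10,01--
  7 | -1-1,01--
  8 | 1-0-  (sole → essential)
  9 | --01,1--1,1-0-
  11 | 1--1  (sole → essential)
  12 | -10-,1-0-
  13 | --01,-1-1,-10-,1--1,1-0-
  15 | -1-1,1--1
Essential prime implicants: 0-10, 1--1, 1-0-

3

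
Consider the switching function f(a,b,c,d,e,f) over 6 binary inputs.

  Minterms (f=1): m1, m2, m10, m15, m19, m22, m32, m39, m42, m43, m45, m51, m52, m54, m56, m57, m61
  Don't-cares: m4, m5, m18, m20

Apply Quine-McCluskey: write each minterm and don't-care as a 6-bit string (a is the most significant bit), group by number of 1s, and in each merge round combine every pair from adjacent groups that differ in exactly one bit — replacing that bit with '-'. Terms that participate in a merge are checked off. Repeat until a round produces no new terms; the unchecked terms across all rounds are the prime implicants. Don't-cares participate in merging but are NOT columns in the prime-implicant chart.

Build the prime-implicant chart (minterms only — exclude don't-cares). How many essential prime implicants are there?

9

Round 0: 000001✓ 000010✓ 000100✓ 000101✓ 001010✓ 001111 010010✓ 010011✓ 010100✓ 010110✓ 100000 100111 101010✓ 101011✓ 101101✓ 110011✓ 110100✓ 110110✓ 111000✓ 111001✓ 111101✓
Round 1: -01010 -10011 -10100✓ -10110✓ 0-0010 0-0100 00-010 000-01 00010- 010-10 01001- 0101-0✓ 1-1101 10101- 1101-0✓ 111-01 11100-
Round 2: -101-0
PIs = {-01010, -10011, -101-0, 0-0010, 0-0100, 00-010, 000-01, 00010-, 001111, 010-10, 01001-, 1-1101, 100000, 100111, 10101-, 111-01, 11100-}
Coverage chart:
  m1: 000-01 ←essential
  m2: 0-0010,00-010
  m10: -01010,00-010
  m15: 001111 ←essential
  m19: -10011,01001-
  m22: -101-0,010-10
  m32: 100000 ←essential
  m39: 100111 ←essential
  m42: -01010,10101-
  m43: 10101- ←essential
  m45: 1-1101 ←essential
  m51: -10011 ←essential
  m52: -101-0 ←essential
  m54: -101-0 ←essential
  m56: 11100- ←essential
  m57: 111-01,11100-
  m61: 1-1101,111-01
Essential: -10011, -101-0, 000-01, 001111, 1-1101, 100000, 100111, 10101-, 11100-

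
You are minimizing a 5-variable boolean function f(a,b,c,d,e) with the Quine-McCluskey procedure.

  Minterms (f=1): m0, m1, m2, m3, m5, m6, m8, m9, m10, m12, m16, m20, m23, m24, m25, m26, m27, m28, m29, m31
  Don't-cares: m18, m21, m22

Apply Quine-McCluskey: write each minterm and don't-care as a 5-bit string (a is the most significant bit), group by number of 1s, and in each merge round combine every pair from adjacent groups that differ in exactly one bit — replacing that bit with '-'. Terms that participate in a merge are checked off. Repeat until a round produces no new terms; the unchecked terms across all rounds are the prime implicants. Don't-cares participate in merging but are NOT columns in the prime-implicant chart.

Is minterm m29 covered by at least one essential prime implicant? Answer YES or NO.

NO

Round 0: 00000✓ 00001✓ 00010✓ 00011✓ 00101✓ 00110✓ 01000✓ 01001✓ 01010✓ 01100✓ 10000✓ 10010✓ 10100✓ 10101✓ 10110✓ 10111✓ 11000✓ 11001✓ 11010✓ 11011✓ 11100✓ 11101✓ 11111✓
Round 1: -0000✓ -0010✓ -0101 -0110✓ -1000✓ -1001✓ -1010✓ -1100✓ 0-000✓ 0-001✓ 0-010✓ 00-01 00-10✓ 000-0✓ 000-1✓ 0000-✓ 0001-✓ 01-00✓ 010-0✓ 0100-✓ 1-000✓ 1-010✓ 1-100✓ 1-101✓ 1-111✓ 10-00✓ 10-10✓ 100-0✓ 101-0✓ 101-1✓ 1010-✓ 1011-✓ 11-00✓ 11-01✓ 11-11✓ 110-0✓ 110-1✓ 1100-✓ 1101-✓ 111-1✓ 1110-✓
Round 2: --000✓ --010✓ -0-10 -00-0✓ -1-00 -10-0✓ -100- 0-0-0✓ 0-00- 000-- 1--00 1-0-0✓ 1-1-1 1-10- 10--0 101-- 11--1 11-0- 110--
Round 3: --0-0
PIs = {--0-0, -0-10, -0101, -1-00, -100-, 0-00-, 00-01, 000--, 1--00, 1-1-1, 1-10-, 10--0, 101--, 11--1, 11-0-, 110--}
Coverage chart:
  m0: --0-0,0-00-,000--
  m1: 0-00-,00-01,000--
  m2: --0-0,-0-10,000--
  m3: 000-- ←essential
  m5: -0101,00-01
  m6: -0-10 ←essential
  m8: --0-0,-1-00,-100-,0-00-
  m9: -100-,0-00-
  m10: --0-0 ←essential
  m12: -1-00 ←essential
  m16: --0-0,1--00,10--0
  m20: 1--00,1-10-,10--0,101--
  m23: 1-1-1,101--
  m24: --0-0,-1-00,-100-,1--00,11-0-,110--
  m25: -100-,11--1,11-0-,110--
  m26: --0-0,110--
  m27: 11--1,110--
  m28: -1-00,1--00,1-10-,11-0-
  m29: 1-1-1,1-10-,11--1,11-0-
  m31: 1-1-1,11--1
Essential: --0-0, -0-10, -1-00, 000--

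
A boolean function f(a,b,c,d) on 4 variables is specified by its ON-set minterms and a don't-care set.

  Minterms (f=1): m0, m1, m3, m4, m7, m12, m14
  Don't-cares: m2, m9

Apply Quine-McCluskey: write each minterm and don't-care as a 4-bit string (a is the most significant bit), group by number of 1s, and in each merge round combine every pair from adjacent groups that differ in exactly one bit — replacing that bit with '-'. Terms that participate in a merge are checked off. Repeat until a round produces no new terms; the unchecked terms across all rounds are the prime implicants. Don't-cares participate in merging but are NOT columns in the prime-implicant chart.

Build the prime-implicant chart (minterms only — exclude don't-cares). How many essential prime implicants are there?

2

[col 0] 0000*, 0001*, 0010*, 0011*, 0100*, 0111*, 1001*, 1100*, 1110*
[col 1] -001, -100, 0-00, 0-11, 00-0*, 00-1*, 000-*, 001-*, 11-0
[col 2] 00--
Prime implicants: -001, -100, 0-00, 0-11, 00--, 11-0
PI chart (minterm → PIs covering it):
  0 | 0-00,00--
  1 | -001,00--
  3 | 0-11,00--
  4 | -100,0-00
  7 | 0-11  (sole → essential)
  12 | -100,11-0
  14 | 11-0  (sole → essential)
Essential prime implicants: 0-11, 11-0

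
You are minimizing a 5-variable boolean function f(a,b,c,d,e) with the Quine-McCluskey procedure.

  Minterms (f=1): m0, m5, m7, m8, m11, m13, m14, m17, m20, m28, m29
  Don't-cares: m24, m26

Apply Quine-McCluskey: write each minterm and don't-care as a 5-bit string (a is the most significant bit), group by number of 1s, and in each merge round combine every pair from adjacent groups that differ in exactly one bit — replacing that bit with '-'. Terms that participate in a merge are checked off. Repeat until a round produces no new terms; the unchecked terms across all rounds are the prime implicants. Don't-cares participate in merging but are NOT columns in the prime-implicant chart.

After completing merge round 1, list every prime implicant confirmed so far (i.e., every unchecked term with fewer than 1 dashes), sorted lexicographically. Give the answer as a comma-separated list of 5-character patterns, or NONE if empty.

01011, 01110, 10001

[col 0] 00000*, 00101*, 00111*, 01000*, 01011, 01101*, 01110, 10001, 10100*, 11000*, 11010*, 11100*, 11101*
[col 1] -1000, -1101, 0-000, 0-101, 001-1, 1-100, 11-00, 110-0, 1110-
Prime implicants: -1000, -1101, 0-000, 0-101, 001-1, 01011, 01110, 1-100, 10001, 11-00, 110-0, 1110-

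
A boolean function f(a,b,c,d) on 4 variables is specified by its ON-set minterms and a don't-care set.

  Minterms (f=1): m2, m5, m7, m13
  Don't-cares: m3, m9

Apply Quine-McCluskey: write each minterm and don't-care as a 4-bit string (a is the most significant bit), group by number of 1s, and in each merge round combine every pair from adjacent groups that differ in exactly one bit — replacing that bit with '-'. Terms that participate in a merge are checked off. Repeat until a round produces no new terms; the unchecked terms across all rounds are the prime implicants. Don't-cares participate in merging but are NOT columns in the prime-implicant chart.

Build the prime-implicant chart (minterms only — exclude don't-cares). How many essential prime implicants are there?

1

[col 0] 0010*, 0011*, 0101*, 0111*, 1001*, 1101*
[col 1] -101, 0-11, 001-, 01-1, 1-01
Prime implicants: -101, 0-11, 001-, 01-1, 1-01
PI chart (minterm → PIs covering it):
  2 | 001-  (sole → essential)
  5 | -101,01-1
  7 | 0-11,01-1
  13 | -101,1-01
Essential prime implicants: 001-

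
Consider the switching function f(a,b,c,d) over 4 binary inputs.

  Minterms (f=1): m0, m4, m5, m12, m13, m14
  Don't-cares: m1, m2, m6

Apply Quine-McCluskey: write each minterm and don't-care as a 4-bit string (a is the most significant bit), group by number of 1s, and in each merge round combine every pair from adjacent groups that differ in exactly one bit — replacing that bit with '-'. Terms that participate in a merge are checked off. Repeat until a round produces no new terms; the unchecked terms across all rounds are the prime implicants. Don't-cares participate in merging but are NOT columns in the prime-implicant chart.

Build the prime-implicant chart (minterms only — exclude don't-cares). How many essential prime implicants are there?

2

size-2^0 implicants → 0000(✓)  0001(✓)  0010(✓)  0100(✓)  0101(✓)  0110(✓)  1100(✓)  1101(✓)  1110(✓)
size-2^1 implicants → -100(✓)  -101(✓)  -110(✓)  0-00(✓)  0-01(✓)  0-10(✓)  00-0(✓)  000-(✓)  01-0(✓)  010-(✓)  11-0(✓)  110-(✓)
size-2^2 implicants → -1-0  -10-  0--0  0-0-
Unchecked terms (primes): -1-0, -10-, 0--0, 0-0-
Minterm coverage:
  m0 ⊆ 0--0,0-0-
  m4 ⊆ -1-0,-10-,0--0,0-0-
  m5 ⊆ -10-,0-0-
  m12 ⊆ -1-0,-10-
  m13 ⊆ -10- [E]
  m14 ⊆ -1-0 [E]
E = {-1-0, -10-}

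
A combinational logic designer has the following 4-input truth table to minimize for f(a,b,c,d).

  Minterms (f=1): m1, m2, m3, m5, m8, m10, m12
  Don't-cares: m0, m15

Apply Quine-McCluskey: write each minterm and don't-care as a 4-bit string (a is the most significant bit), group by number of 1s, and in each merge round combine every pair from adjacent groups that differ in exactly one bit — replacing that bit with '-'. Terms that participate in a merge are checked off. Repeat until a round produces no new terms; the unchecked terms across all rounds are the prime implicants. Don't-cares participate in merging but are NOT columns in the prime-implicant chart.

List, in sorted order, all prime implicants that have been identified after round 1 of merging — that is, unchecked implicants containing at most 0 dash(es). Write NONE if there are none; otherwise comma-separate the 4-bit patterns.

Round 0: 0000✓ 0001✓ 0010✓ 0011✓ 0101✓ 1000✓ 1010✓ 1100✓ 1111
Round 1: -000✓ -010✓ 0-01 00-0✓ 00-1✓ 000-✓ 001-✓ 1-00 10-0✓
Round 2: -0-0 00--
PIs = {-0-0, 0-01, 00--, 1-00, 1111}

1111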